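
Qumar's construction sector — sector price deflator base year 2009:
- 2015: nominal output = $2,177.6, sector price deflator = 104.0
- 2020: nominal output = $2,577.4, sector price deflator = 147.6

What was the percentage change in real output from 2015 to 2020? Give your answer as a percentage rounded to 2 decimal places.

-16.60%

Real output 2015 = 2177.6 / 1.040 = 2093.85.
Real output 2020 = 2577.4 / 1.476 = 1746.21.
Real growth = 1746.21 / 2093.85 − 1 = -0.1660.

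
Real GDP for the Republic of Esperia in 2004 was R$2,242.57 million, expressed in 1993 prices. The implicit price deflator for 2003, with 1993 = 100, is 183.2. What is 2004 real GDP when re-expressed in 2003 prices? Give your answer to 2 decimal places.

Real GDP in 2003 prices = Real GDP in 1993 prices × (P_2003/P_1993) = 2242.57 × 1.832 = 4108.39.

R$4,108.39 million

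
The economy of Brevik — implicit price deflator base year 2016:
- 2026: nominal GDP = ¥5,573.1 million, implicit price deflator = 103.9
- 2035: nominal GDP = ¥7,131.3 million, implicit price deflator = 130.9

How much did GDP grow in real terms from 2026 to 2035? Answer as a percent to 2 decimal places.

Real GDP 2026 = 5573.1 / 1.039 = 5363.91.
Real GDP 2035 = 7131.3 / 1.309 = 5447.90.
Real growth = 5447.90 / 5363.91 − 1 = 0.0157.

1.57%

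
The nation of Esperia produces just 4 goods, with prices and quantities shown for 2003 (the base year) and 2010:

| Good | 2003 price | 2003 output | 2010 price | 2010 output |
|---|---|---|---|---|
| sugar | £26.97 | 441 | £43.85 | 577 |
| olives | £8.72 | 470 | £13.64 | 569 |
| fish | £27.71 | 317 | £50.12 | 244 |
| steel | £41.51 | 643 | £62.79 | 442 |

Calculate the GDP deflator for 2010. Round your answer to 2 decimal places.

160.07

Nominal GDP 2010 = 43.85·577 + 13.64·569 + 50.12·244 + 62.79·442 = 73045.07.
Real GDP 2010 (at 2003 prices) = 26.97·577 + 8.72·569 + 27.71·244 + 41.51·442 = 45632.03.
Deflator = Nominal/Real × 100 = 73045.07/45632.03 × 100 = 160.074.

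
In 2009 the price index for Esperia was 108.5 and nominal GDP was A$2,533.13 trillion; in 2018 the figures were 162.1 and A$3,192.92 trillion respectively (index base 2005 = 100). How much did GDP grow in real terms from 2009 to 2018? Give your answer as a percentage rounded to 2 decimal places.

-15.63%

Real GDP 2009 = 2533.13 / 1.085 = 2334.68.
Real GDP 2018 = 3192.92 / 1.621 = 1969.72.
Real growth = 1969.72 / 2334.68 − 1 = -0.1563.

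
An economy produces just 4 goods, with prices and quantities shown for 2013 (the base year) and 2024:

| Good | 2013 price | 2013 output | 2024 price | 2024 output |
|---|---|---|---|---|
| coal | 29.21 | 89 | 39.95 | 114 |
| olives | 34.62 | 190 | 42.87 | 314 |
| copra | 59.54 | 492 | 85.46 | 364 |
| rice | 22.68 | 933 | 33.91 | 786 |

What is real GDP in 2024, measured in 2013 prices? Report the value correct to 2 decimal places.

Real GDP 2024 = Σ (p_2013 × q_2024) = 29.21·114 + 34.62·314 + 59.54·364 + 22.68·786 = 53699.66.

53699.66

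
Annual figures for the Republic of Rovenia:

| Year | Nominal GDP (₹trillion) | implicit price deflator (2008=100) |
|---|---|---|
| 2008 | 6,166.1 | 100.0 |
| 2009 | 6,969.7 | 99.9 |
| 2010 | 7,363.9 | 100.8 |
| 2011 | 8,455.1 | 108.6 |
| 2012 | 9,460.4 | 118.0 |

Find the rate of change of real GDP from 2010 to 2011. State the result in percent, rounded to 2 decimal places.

6.57%

Real GDP 2010 = 7363.9/1.008 = 7305.46.
Real GDP 2011 = 8455.1/1.086 = 7785.54.
Change = 7785.54/7305.46 − 1 = 0.0657.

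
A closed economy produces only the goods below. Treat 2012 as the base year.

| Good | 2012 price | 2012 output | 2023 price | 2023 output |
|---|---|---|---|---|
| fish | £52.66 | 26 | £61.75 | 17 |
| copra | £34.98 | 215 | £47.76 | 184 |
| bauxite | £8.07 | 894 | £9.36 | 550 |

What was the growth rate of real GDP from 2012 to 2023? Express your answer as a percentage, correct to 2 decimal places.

Real GDP 2012 = Nominal GDP 2012 = 52.66·26 + 34.98·215 + 8.07·894 = 16104.44.
Real GDP 2023 (at 2012 prices) = 52.66·17 + 34.98·184 + 8.07·550 = 11770.04.
Real growth = 11770.04/16104.44 − 1 = -0.2691.

-26.91%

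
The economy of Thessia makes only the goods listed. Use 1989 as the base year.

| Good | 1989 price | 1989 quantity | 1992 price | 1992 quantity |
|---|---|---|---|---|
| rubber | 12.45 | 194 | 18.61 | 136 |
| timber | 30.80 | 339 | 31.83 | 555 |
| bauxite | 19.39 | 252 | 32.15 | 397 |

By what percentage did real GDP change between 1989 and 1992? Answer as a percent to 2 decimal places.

Real GDP 1989 = Nominal GDP 1989 = 12.45·194 + 30.80·339 + 19.39·252 = 17742.78.
Real GDP 1992 (at 1989 prices) = 12.45·136 + 30.80·555 + 19.39·397 = 26485.03.
Real growth = 26485.03/17742.78 − 1 = 0.4927.

49.27%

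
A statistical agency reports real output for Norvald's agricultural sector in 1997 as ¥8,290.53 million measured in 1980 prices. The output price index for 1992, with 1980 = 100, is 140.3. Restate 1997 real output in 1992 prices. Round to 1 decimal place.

¥11,631.6 million

Real output in 1992 prices = Real output in 1980 prices × (P_1992/P_1980) = 8290.53 × 1.403 = 11631.61.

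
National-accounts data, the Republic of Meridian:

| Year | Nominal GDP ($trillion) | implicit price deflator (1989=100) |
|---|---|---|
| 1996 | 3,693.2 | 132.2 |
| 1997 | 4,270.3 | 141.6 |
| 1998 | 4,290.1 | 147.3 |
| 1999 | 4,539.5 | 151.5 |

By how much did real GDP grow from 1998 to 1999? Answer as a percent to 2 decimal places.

2.88%

Real GDP 1998 = 4290.1/1.473 = 2912.49.
Real GDP 1999 = 4539.5/1.515 = 2996.37.
Change = 2996.37/2912.49 − 1 = 0.0288.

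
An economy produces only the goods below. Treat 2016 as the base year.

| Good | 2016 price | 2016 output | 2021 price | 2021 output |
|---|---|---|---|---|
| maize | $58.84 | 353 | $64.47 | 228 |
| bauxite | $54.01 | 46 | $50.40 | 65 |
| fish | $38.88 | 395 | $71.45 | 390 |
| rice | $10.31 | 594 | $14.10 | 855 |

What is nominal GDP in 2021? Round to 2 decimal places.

Nominal GDP 2021 = Σ (p_2021 × q_2021) = 64.47·228 + 50.40·65 + 71.45·390 + 14.10·855 = 57896.16.

$57896.16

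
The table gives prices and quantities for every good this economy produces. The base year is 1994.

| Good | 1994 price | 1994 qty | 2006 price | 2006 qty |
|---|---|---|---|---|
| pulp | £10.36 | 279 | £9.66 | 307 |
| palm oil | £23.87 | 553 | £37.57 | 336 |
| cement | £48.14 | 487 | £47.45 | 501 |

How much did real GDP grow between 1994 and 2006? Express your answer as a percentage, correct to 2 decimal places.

-10.66%

Real GDP 1994 = Nominal GDP 1994 = 10.36·279 + 23.87·553 + 48.14·487 = 39534.73.
Real GDP 2006 (at 1994 prices) = 10.36·307 + 23.87·336 + 48.14·501 = 35318.98.
Real growth = 35318.98/39534.73 − 1 = -0.1066.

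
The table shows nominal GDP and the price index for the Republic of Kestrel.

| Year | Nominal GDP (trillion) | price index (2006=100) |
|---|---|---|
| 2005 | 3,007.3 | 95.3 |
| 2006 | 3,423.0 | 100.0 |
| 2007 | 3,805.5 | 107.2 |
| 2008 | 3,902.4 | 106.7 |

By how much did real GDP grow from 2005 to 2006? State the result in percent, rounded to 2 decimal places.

Real GDP 2005 = 3007.3/0.953 = 3155.61.
Real GDP 2006 = 3423.0/1.000 = 3423.00.
Change = 3423.00/3155.61 − 1 = 0.0847.

8.47%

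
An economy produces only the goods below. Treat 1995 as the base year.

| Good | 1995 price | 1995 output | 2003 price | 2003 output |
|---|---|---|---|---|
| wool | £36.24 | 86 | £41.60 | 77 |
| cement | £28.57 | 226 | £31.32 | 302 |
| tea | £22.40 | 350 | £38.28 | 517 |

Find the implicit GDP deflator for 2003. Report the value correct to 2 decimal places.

Nominal GDP 2003 = 41.60·77 + 31.32·302 + 38.28·517 = 32452.60.
Real GDP 2003 (at 1995 prices) = 36.24·77 + 28.57·302 + 22.40·517 = 22999.42.
Deflator = Nominal/Real × 100 = 32452.60/22999.42 × 100 = 141.102.

141.10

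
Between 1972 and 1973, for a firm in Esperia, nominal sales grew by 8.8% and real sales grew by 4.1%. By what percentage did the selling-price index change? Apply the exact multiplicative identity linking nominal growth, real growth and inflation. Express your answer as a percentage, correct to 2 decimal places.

4.51%

(1 + g_nom) = (1 + g_real)(1 + π), so π = 1.0880 / 1.0410 − 1 = 0.04515.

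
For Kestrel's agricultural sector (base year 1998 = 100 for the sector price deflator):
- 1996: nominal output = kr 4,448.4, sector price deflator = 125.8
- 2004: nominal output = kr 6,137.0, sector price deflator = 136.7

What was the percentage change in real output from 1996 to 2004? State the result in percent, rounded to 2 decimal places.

Real output 1996 = 4448.4 / 1.258 = 3536.09.
Real output 2004 = 6137.0 / 1.367 = 4489.39.
Real growth = 4489.39 / 3536.09 − 1 = 0.2696.

26.96%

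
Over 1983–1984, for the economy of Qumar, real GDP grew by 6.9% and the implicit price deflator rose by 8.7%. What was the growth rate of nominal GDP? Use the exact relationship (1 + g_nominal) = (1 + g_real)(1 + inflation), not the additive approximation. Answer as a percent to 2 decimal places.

(1 + g_nom) = (1 + g_real)(1 + π) = 1.0690 × 1.0870 = 1.16200.

16.20%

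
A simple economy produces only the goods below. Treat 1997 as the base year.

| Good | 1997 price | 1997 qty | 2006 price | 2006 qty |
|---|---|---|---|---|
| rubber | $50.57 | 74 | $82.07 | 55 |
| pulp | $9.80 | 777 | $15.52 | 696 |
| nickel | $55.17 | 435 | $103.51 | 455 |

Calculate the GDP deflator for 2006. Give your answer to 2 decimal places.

Nominal GDP 2006 = 82.07·55 + 15.52·696 + 103.51·455 = 62412.82.
Real GDP 2006 (at 1997 prices) = 50.57·55 + 9.80·696 + 55.17·455 = 34704.50.
Deflator = Nominal/Real × 100 = 62412.82/34704.50 × 100 = 179.841.

179.84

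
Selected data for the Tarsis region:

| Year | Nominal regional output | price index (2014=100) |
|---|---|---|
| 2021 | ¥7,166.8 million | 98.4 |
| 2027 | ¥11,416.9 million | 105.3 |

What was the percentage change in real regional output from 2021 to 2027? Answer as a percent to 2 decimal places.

48.86%

Deflate each year: 2021 → 7166.8/0.984 = 7283.33; 2027 → 11416.9/1.053 = 10842.26.
So real regional output changed by 10842.26/7283.33 − 1 = 0.4886, i.e. 48.86%.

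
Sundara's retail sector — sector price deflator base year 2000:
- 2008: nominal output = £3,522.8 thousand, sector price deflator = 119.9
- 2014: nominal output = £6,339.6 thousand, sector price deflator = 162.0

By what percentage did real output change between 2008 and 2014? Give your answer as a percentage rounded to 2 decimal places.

Real output 2008 = 3522.8 / 1.199 = 2938.12.
Real output 2014 = 6339.6 / 1.620 = 3913.33.
Real growth = 3913.33 / 2938.12 − 1 = 0.3319.

33.19%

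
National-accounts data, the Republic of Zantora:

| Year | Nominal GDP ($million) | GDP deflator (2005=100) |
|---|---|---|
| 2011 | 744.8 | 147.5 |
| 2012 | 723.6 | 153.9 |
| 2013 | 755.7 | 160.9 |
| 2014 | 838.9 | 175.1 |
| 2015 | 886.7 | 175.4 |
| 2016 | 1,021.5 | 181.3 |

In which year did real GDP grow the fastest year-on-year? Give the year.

2012: real = 723.6/1.539 = 470.18; growth vs 2011 (504.95) = -6.89%.
2013: real = 755.7/1.609 = 469.67; growth vs 2012 (470.18) = -0.11%.
2014: real = 838.9/1.751 = 479.10; growth vs 2013 (469.67) = 2.01%.
2015: real = 886.7/1.754 = 505.53; growth vs 2014 (479.10) = 5.52%.
2016: real = 1021.5/1.813 = 563.43; growth vs 2015 (505.53) = 11.45%.

2016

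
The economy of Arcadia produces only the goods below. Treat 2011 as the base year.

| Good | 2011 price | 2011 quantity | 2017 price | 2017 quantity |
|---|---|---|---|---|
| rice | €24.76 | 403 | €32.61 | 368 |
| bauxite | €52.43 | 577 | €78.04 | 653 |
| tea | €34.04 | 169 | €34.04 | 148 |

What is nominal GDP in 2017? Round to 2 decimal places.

€67998.52

Nominal GDP 2017 = Σ (p_2017 × q_2017) = 32.61·368 + 78.04·653 + 34.04·148 = 67998.52.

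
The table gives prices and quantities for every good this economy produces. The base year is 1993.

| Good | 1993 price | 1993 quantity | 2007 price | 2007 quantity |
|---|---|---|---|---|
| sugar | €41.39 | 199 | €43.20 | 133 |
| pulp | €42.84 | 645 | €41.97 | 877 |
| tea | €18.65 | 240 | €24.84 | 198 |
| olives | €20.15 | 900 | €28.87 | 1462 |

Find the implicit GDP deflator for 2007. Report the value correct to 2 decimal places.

Nominal GDP 2007 = 43.20·133 + 41.97·877 + 24.84·198 + 28.87·1462 = 89679.55.
Real GDP 2007 (at 1993 prices) = 41.39·133 + 42.84·877 + 18.65·198 + 20.15·1462 = 76227.55.
Deflator = Nominal/Real × 100 = 89679.55/76227.55 × 100 = 117.647.

117.65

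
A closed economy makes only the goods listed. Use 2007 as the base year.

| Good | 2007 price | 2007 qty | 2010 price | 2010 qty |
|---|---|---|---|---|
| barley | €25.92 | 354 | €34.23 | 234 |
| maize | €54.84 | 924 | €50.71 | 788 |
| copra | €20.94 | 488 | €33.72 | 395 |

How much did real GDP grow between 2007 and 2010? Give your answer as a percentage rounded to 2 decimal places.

-17.86%

Real GDP 2007 = Nominal GDP 2007 = 25.92·354 + 54.84·924 + 20.94·488 = 70066.56.
Real GDP 2010 (at 2007 prices) = 25.92·234 + 54.84·788 + 20.94·395 = 57550.50.
Real growth = 57550.50/70066.56 − 1 = -0.1786.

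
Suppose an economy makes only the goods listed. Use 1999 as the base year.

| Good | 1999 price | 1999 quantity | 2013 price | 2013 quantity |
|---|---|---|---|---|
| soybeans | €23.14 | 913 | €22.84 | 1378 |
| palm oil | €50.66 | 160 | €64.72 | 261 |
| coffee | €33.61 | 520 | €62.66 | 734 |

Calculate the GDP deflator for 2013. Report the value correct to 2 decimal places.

135.22

Nominal GDP 2013 = 22.84·1378 + 64.72·261 + 62.66·734 = 94357.88.
Real GDP 2013 (at 1999 prices) = 23.14·1378 + 50.66·261 + 33.61·734 = 69778.92.
Deflator = Nominal/Real × 100 = 94357.88/69778.92 × 100 = 135.224.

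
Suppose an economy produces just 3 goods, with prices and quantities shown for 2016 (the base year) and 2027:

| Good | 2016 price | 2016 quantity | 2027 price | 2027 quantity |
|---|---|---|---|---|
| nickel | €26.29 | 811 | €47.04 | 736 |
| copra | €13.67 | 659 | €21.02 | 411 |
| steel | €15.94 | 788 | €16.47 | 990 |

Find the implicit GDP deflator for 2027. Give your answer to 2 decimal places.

Nominal GDP 2027 = 47.04·736 + 21.02·411 + 16.47·990 = 59565.96.
Real GDP 2027 (at 2016 prices) = 26.29·736 + 13.67·411 + 15.94·990 = 40748.41.
Deflator = Nominal/Real × 100 = 59565.96/40748.41 × 100 = 146.180.

146.18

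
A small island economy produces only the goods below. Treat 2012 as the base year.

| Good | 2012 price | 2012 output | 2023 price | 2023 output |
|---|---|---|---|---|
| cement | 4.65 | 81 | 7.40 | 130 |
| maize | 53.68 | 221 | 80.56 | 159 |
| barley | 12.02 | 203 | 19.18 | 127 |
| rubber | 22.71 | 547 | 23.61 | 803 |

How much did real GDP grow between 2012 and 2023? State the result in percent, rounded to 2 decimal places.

6.64%

Real GDP 2012 = Nominal GDP 2012 = 4.65·81 + 53.68·221 + 12.02·203 + 22.71·547 = 27102.36.
Real GDP 2023 (at 2012 prices) = 4.65·130 + 53.68·159 + 12.02·127 + 22.71·803 = 28902.29.
Real growth = 28902.29/27102.36 − 1 = 0.0664.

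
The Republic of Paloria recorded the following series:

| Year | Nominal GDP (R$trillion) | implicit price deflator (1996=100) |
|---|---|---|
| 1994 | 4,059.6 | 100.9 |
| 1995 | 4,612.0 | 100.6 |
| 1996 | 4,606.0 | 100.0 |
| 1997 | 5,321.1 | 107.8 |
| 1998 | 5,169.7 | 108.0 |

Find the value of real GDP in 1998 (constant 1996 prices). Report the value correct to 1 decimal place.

R$4,786.8 trillion

Real GDP 1998 = 5169.7 / 1.080 = 4786.76.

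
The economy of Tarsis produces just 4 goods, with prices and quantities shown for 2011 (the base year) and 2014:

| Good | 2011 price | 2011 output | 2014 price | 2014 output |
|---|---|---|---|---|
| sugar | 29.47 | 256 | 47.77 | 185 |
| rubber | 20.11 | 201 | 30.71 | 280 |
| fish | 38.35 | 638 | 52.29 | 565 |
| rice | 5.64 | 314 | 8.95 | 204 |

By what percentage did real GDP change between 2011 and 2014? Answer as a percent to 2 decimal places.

Real GDP 2011 = Nominal GDP 2011 = 29.47·256 + 20.11·201 + 38.35·638 + 5.64·314 = 37824.69.
Real GDP 2014 (at 2011 prices) = 29.47·185 + 20.11·280 + 38.35·565 + 5.64·204 = 33901.06.
Real growth = 33901.06/37824.69 − 1 = -0.1037.

-10.37%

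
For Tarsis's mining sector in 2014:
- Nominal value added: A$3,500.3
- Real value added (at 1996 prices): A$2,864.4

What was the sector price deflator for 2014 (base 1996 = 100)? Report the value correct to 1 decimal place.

122.2

sector price deflator = (Nominal / Real) × 100 = 3500.3 / 2864.4 × 100 = 122.20.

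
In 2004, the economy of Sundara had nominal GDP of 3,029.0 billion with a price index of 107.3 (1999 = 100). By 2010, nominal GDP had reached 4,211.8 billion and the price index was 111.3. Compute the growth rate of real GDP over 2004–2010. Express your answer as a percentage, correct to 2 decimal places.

34.05%

Deflate each year: 2004 → 3029.0/1.073 = 2822.93; 2010 → 4211.8/1.113 = 3784.19.
So real GDP changed by 3784.19/2822.93 − 1 = 0.3405, i.e. 34.05%.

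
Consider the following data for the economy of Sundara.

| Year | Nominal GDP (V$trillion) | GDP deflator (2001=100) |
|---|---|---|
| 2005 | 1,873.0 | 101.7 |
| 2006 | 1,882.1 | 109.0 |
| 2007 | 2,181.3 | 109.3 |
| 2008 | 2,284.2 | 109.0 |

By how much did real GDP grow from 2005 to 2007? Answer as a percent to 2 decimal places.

Real GDP 2005 = 1873.0/1.017 = 1841.69.
Real GDP 2007 = 2181.3/1.093 = 1995.70.
Change = 1995.70/1841.69 − 1 = 0.0836.

8.36%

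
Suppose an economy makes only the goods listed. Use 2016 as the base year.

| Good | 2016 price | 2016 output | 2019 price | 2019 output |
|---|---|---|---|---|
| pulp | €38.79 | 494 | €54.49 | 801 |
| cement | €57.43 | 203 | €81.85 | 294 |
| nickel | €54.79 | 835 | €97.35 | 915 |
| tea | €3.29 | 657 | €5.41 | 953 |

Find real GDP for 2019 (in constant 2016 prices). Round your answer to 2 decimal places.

Real GDP 2019 = Σ (p_2016 × q_2019) = 38.79·801 + 57.43·294 + 54.79·915 + 3.29·953 = 101223.43.

€101223.43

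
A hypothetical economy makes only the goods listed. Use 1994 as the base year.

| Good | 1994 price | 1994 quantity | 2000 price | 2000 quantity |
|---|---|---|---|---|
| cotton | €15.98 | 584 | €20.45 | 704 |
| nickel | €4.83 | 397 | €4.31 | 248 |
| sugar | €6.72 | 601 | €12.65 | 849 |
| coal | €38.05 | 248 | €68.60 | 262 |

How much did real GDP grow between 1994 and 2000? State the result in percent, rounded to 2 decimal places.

13.74%

Real GDP 1994 = Nominal GDP 1994 = 15.98·584 + 4.83·397 + 6.72·601 + 38.05·248 = 24724.95.
Real GDP 2000 (at 1994 prices) = 15.98·704 + 4.83·248 + 6.72·849 + 38.05·262 = 28122.14.
Real growth = 28122.14/24724.95 − 1 = 0.1374.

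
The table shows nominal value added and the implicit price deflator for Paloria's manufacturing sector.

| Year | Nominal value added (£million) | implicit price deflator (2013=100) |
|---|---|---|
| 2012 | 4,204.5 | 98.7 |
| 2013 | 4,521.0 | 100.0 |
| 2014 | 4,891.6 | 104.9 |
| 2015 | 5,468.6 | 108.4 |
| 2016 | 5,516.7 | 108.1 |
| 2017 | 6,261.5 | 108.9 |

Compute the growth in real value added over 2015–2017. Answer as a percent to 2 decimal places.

Real value added 2015 = 5468.6/1.084 = 5044.83.
Real value added 2017 = 6261.5/1.089 = 5749.77.
Change = 5749.77/5044.83 − 1 = 0.1397.

13.97%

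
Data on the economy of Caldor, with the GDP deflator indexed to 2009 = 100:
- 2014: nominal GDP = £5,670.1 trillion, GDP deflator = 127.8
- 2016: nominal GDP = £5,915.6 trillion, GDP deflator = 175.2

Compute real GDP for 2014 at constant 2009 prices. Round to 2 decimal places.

Real GDP = Nominal / (GDP deflator/100) = 5670.1 / 1.278 = 4436.70.

£4,436.70 trillion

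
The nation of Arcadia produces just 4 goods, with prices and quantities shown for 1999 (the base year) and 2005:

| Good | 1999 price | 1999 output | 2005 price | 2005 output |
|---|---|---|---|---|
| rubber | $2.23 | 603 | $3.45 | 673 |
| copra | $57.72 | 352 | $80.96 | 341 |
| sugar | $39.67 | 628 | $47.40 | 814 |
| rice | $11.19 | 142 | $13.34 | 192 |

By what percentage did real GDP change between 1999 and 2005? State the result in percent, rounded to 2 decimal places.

Real GDP 1999 = Nominal GDP 1999 = 2.23·603 + 57.72·352 + 39.67·628 + 11.19·142 = 48163.87.
Real GDP 2005 (at 1999 prices) = 2.23·673 + 57.72·341 + 39.67·814 + 11.19·192 = 55623.17.
Real growth = 55623.17/48163.87 − 1 = 0.1549.

15.49%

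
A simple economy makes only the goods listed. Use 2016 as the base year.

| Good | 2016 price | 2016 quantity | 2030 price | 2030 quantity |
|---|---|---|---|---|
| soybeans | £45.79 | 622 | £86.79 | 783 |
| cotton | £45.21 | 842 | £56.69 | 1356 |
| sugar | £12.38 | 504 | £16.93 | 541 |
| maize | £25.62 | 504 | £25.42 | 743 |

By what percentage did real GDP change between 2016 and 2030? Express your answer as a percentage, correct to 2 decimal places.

43.40%

Real GDP 2016 = Nominal GDP 2016 = 45.79·622 + 45.21·842 + 12.38·504 + 25.62·504 = 85700.20.
Real GDP 2030 (at 2016 prices) = 45.79·783 + 45.21·1356 + 12.38·541 + 25.62·743 = 122891.57.
Real growth = 122891.57/85700.20 − 1 = 0.4340.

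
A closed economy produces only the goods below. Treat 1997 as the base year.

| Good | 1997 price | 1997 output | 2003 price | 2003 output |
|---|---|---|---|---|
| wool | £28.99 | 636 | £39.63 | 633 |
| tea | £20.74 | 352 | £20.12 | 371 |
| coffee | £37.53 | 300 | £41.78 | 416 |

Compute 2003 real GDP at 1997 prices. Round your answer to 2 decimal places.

£41657.69

Real GDP 2003 = Σ (p_1997 × q_2003) = 28.99·633 + 20.74·371 + 37.53·416 = 41657.69.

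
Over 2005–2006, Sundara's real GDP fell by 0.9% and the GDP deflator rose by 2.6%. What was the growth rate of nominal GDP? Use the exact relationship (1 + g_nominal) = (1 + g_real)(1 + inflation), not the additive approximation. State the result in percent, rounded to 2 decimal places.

1.68%

(1 + g_nom) = (1 + g_real)(1 + π) = 0.9910 × 1.0260 = 1.01677.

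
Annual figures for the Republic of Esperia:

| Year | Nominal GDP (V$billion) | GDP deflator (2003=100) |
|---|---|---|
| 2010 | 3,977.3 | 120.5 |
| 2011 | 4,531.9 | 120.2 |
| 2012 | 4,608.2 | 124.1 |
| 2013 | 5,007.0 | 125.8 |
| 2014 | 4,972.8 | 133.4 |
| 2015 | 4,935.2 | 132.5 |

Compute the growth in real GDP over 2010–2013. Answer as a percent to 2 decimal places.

20.59%

Real GDP 2010 = 3977.3/1.205 = 3300.66.
Real GDP 2013 = 5007.0/1.258 = 3980.13.
Change = 3980.13/3300.66 − 1 = 0.2059.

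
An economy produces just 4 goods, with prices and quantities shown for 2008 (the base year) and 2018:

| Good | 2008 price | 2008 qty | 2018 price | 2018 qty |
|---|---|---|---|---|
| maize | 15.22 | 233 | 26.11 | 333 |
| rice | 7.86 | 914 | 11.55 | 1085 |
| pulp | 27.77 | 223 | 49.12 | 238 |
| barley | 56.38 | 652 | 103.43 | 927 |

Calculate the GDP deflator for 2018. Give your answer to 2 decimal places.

Nominal GDP 2018 = 26.11·333 + 11.55·1085 + 49.12·238 + 103.43·927 = 128796.55.
Real GDP 2018 (at 2008 prices) = 15.22·333 + 7.86·1085 + 27.77·238 + 56.38·927 = 72469.88.
Deflator = Nominal/Real × 100 = 128796.55/72469.88 × 100 = 177.724.

177.72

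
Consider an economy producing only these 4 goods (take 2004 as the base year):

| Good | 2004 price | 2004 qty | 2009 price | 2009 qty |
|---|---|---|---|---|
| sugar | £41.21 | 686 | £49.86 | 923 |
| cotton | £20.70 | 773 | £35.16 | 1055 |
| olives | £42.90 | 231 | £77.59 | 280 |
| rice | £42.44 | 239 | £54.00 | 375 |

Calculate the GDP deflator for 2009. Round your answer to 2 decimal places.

Nominal GDP 2009 = 49.86·923 + 35.16·1055 + 77.59·280 + 54.00·375 = 125089.78.
Real GDP 2009 (at 2004 prices) = 41.21·923 + 20.70·1055 + 42.90·280 + 42.44·375 = 87802.33.
Deflator = Nominal/Real × 100 = 125089.78/87802.33 × 100 = 142.467.

142.47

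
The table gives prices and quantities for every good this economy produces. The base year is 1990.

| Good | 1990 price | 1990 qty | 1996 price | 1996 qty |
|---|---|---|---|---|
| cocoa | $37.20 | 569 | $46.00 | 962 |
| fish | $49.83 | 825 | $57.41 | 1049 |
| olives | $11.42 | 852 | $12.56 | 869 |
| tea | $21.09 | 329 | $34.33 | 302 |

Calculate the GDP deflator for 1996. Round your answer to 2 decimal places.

120.51

Nominal GDP 1996 = 46.00·962 + 57.41·1049 + 12.56·869 + 34.33·302 = 125757.39.
Real GDP 1996 (at 1990 prices) = 37.20·962 + 49.83·1049 + 11.42·869 + 21.09·302 = 104351.23.
Deflator = Nominal/Real × 100 = 125757.39/104351.23 × 100 = 120.514.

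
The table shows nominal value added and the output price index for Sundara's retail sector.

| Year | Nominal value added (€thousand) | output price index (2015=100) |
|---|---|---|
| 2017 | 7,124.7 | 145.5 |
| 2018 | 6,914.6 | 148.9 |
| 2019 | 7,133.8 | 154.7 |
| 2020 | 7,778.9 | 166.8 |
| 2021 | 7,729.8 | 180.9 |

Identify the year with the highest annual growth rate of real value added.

2020

2018: real = 6914.6/1.489 = 4643.79; growth vs 2017 (4896.70) = -5.16%.
2019: real = 7133.8/1.547 = 4611.38; growth vs 2018 (4643.79) = -0.70%.
2020: real = 7778.9/1.668 = 4663.61; growth vs 2019 (4611.38) = 1.13%.
2021: real = 7729.8/1.809 = 4272.97; growth vs 2020 (4663.61) = -8.38%.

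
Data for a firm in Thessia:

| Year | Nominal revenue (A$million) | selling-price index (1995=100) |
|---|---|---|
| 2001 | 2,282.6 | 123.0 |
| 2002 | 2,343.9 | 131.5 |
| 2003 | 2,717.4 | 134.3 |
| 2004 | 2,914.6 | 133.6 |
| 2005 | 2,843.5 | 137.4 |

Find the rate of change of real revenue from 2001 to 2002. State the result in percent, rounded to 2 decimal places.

-3.95%

Real revenue 2001 = 2282.6/1.230 = 1855.77.
Real revenue 2002 = 2343.9/1.315 = 1782.43.
Change = 1782.43/1855.77 − 1 = -0.0395.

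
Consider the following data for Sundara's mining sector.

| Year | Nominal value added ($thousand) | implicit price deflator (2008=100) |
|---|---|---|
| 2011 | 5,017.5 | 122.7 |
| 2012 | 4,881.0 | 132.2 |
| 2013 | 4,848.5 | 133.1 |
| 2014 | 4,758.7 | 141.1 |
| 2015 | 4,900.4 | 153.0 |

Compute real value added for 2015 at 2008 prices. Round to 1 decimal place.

Real value added 2015 = 4900.4 / 1.530 = 3202.88.

$3,202.9 thousand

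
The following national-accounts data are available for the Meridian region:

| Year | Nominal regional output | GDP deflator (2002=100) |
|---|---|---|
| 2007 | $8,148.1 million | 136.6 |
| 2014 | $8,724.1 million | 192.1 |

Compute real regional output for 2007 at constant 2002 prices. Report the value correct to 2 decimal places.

$5,964.93 million

Real regional output = Nominal / (GDP deflator/100) = 8148.1 / 1.366 = 5964.93.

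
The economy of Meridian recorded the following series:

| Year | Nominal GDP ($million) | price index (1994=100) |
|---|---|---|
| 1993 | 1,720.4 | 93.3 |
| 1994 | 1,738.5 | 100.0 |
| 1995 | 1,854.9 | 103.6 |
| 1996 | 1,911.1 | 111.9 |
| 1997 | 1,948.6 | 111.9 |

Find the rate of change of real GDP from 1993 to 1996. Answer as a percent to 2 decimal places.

-7.38%

Real GDP 1993 = 1720.4/0.933 = 1843.94.
Real GDP 1996 = 1911.1/1.119 = 1707.86.
Change = 1707.86/1843.94 − 1 = -0.0738.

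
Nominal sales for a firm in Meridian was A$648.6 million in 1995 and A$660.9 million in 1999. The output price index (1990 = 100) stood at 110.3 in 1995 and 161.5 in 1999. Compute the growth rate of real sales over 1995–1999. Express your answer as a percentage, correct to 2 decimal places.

Deflate each year: 1995 → 648.6/1.103 = 588.03; 1999 → 660.9/1.615 = 409.23.
So real sales changed by 409.23/588.03 − 1 = -0.3041, i.e. -30.41%.

-30.41%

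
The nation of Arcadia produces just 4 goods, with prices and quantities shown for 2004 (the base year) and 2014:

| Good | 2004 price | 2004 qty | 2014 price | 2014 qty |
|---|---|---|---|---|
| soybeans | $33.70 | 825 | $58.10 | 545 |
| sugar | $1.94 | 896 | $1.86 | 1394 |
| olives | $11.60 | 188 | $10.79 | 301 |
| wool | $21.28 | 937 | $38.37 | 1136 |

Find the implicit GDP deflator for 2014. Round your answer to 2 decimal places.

166.39

Nominal GDP 2014 = 58.10·545 + 1.86·1394 + 10.79·301 + 38.37·1136 = 81093.45.
Real GDP 2014 (at 2004 prices) = 33.70·545 + 1.94·1394 + 11.60·301 + 21.28·1136 = 48736.54.
Deflator = Nominal/Real × 100 = 81093.45/48736.54 × 100 = 166.391.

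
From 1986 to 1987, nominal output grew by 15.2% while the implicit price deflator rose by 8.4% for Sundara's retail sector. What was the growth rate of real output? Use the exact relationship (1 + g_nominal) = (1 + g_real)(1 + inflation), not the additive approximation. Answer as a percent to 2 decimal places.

6.27%

(1 + g_nom) = (1 + g_real)(1 + π), so g_real = 1.1520 / 1.0840 − 1 = 0.06273.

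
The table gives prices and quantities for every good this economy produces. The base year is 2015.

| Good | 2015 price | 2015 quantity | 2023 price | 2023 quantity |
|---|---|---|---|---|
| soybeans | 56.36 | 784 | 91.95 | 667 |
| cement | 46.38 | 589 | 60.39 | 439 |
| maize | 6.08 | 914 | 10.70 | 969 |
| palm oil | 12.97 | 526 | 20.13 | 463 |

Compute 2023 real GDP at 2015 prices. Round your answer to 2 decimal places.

69849.57

Real GDP 2023 = Σ (p_2015 × q_2023) = 56.36·667 + 46.38·439 + 6.08·969 + 12.97·463 = 69849.57.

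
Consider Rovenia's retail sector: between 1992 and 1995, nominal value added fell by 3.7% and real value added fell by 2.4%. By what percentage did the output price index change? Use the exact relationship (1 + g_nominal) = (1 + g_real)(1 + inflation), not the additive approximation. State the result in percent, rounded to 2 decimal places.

-1.33%

(1 + g_nom) = (1 + g_real)(1 + π), so π = 0.9630 / 0.9760 − 1 = -0.01332.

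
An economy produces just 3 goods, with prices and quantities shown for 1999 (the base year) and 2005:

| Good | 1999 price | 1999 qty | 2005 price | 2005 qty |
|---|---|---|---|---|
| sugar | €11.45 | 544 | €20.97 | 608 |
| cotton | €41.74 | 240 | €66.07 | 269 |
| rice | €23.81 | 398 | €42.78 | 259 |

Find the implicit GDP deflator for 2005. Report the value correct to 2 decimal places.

170.81

Nominal GDP 2005 = 20.97·608 + 66.07·269 + 42.78·259 = 41602.61.
Real GDP 2005 (at 1999 prices) = 11.45·608 + 41.74·269 + 23.81·259 = 24356.45.
Deflator = Nominal/Real × 100 = 41602.61/24356.45 × 100 = 170.807.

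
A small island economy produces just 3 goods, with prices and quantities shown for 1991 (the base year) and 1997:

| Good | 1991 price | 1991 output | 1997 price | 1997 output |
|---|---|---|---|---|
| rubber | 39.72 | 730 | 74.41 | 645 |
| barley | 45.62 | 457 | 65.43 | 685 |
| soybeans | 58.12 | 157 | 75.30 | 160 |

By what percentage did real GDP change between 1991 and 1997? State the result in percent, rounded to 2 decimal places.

12.21%

Real GDP 1991 = Nominal GDP 1991 = 39.72·730 + 45.62·457 + 58.12·157 = 58968.78.
Real GDP 1997 (at 1991 prices) = 39.72·645 + 45.62·685 + 58.12·160 = 66168.30.
Real growth = 66168.30/58968.78 − 1 = 0.1221.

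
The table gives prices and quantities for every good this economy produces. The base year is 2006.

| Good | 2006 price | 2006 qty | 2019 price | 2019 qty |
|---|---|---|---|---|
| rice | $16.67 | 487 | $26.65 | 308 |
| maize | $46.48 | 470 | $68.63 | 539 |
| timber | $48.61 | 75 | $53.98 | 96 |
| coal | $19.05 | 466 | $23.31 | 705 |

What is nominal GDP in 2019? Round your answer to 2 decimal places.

$66815.40

Nominal GDP 2019 = Σ (p_2019 × q_2019) = 26.65·308 + 68.63·539 + 53.98·96 + 23.31·705 = 66815.40.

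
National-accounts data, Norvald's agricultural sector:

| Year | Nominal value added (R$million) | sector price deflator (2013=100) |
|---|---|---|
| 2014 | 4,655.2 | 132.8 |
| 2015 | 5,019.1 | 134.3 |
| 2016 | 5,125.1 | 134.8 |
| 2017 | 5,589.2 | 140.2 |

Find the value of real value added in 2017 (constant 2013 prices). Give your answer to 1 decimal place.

Real value added 2017 = 5589.2 / 1.402 = 3986.59.

R$3,986.6 million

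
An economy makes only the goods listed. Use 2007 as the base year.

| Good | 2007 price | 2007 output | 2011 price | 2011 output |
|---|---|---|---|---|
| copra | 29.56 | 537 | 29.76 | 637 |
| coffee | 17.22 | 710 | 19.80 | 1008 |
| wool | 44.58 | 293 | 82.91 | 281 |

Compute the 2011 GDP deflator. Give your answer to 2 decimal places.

Nominal GDP 2011 = 29.76·637 + 19.80·1008 + 82.91·281 = 62213.23.
Real GDP 2011 (at 2007 prices) = 29.56·637 + 17.22·1008 + 44.58·281 = 48714.46.
Deflator = Nominal/Real × 100 = 62213.23/48714.46 × 100 = 127.710.

127.71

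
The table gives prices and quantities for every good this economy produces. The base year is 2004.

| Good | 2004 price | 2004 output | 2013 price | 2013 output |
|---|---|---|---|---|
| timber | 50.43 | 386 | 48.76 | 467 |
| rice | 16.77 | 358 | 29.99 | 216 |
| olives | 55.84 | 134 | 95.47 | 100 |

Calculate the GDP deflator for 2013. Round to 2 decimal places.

118.43

Nominal GDP 2013 = 48.76·467 + 29.99·216 + 95.47·100 = 38795.76.
Real GDP 2013 (at 2004 prices) = 50.43·467 + 16.77·216 + 55.84·100 = 32757.13.
Deflator = Nominal/Real × 100 = 38795.76/32757.13 × 100 = 118.435.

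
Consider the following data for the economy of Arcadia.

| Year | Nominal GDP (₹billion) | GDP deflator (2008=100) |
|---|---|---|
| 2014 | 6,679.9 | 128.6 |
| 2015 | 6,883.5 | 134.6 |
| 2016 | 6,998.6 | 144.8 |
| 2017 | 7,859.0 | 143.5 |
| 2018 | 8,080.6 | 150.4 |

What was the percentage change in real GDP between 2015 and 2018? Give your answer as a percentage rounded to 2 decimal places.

5.06%

Real GDP 2015 = 6883.5/1.346 = 5114.04.
Real GDP 2018 = 8080.6/1.504 = 5372.74.
Change = 5372.74/5114.04 − 1 = 0.0506.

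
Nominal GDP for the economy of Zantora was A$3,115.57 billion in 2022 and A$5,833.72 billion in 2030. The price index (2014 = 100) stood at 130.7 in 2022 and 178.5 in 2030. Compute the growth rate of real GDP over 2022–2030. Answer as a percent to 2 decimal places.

37.10%

Deflate each year: 2022 → 3115.57/1.307 = 2383.76; 2030 → 5833.72/1.785 = 3268.19.
So real GDP changed by 3268.19/2383.76 − 1 = 0.3710, i.e. 37.10%.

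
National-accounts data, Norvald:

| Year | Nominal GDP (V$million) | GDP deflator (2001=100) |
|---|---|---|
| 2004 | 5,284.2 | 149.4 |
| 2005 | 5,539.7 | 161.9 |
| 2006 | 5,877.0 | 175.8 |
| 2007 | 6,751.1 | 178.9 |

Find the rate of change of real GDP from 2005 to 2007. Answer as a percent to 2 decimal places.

10.29%

Real GDP 2005 = 5539.7/1.619 = 3421.68.
Real GDP 2007 = 6751.1/1.789 = 3773.67.
Change = 3773.67/3421.68 − 1 = 0.1029.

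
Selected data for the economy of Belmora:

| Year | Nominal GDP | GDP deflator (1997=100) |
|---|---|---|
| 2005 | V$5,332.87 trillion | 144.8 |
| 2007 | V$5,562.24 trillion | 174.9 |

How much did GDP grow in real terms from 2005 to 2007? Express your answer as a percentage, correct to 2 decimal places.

-13.65%

Real GDP 2005 = 5332.87 / 1.448 = 3682.92.
Real GDP 2007 = 5562.24 / 1.749 = 3180.24.
Real growth = 3180.24 / 3682.92 − 1 = -0.1365.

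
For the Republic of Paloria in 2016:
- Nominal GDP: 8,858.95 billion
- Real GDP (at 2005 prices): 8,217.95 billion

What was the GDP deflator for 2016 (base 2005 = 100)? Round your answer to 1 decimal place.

GDP deflator = (Nominal / Real) × 100 = 8858.95 / 8217.95 × 100 = 107.80.

107.8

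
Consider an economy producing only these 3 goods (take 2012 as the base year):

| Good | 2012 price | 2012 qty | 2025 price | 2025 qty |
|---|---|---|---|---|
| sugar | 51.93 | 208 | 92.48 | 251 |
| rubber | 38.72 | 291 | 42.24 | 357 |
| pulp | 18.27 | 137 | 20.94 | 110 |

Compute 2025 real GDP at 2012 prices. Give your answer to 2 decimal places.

Real GDP 2025 = Σ (p_2012 × q_2025) = 51.93·251 + 38.72·357 + 18.27·110 = 28867.17.

28867.17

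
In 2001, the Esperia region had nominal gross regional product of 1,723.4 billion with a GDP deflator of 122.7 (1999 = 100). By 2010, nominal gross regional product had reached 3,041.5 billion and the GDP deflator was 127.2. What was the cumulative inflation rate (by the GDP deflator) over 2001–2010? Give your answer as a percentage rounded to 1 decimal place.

Price-level change = 127.2 / 122.7 − 1 = 0.0367.

3.7%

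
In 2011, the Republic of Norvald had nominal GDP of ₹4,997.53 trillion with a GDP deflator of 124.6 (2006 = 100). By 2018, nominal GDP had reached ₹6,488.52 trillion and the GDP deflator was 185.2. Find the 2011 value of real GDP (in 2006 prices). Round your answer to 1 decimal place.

Real GDP = Nominal / (GDP deflator/100) = 4997.53 / 1.246 = 4010.86.

₹4,010.9 trillion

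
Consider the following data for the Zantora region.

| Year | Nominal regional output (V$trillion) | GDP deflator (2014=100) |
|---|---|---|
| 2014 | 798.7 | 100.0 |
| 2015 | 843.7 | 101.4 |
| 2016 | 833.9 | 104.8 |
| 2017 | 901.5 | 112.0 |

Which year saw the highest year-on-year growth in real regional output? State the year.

2015

2015: real = 843.7/1.014 = 832.05; growth vs 2014 (798.70) = 4.18%.
2016: real = 833.9/1.048 = 795.71; growth vs 2015 (832.05) = -4.37%.
2017: real = 901.5/1.120 = 804.91; growth vs 2016 (795.71) = 1.16%.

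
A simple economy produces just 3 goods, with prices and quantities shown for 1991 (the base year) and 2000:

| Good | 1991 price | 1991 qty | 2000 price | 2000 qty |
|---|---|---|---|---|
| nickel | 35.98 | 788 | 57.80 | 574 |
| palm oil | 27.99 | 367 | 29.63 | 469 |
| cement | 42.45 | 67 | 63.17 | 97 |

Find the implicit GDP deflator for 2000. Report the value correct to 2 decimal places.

Nominal GDP 2000 = 57.80·574 + 29.63·469 + 63.17·97 = 53201.16.
Real GDP 2000 (at 1991 prices) = 35.98·574 + 27.99·469 + 42.45·97 = 37897.48.
Deflator = Nominal/Real × 100 = 53201.16/37897.48 × 100 = 140.382.

140.38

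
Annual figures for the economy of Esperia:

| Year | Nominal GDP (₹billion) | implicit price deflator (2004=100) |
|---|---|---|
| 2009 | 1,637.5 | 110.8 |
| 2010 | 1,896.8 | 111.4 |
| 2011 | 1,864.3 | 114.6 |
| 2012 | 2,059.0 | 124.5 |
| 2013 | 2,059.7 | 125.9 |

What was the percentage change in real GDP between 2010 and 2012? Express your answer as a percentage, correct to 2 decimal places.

-2.87%

Real GDP 2010 = 1896.8/1.114 = 1702.69.
Real GDP 2012 = 2059.0/1.245 = 1653.82.
Change = 1653.82/1702.69 − 1 = -0.0287.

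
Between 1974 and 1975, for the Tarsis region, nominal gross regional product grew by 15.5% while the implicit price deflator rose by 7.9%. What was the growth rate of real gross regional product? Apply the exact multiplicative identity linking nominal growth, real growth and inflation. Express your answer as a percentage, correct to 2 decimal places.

7.04%

(1 + g_nom) = (1 + g_real)(1 + π), so g_real = 1.1550 / 1.0790 − 1 = 0.07044.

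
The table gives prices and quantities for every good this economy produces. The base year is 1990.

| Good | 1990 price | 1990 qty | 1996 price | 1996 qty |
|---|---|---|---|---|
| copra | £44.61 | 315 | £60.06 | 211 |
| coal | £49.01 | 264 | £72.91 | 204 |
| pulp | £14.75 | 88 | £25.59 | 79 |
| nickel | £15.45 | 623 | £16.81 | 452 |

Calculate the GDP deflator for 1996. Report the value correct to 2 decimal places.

Nominal GDP 1996 = 60.06·211 + 72.91·204 + 25.59·79 + 16.81·452 = 37166.03.
Real GDP 1996 (at 1990 prices) = 44.61·211 + 49.01·204 + 14.75·79 + 15.45·452 = 27559.40.
Deflator = Nominal/Real × 100 = 37166.03/27559.40 × 100 = 134.858.

134.86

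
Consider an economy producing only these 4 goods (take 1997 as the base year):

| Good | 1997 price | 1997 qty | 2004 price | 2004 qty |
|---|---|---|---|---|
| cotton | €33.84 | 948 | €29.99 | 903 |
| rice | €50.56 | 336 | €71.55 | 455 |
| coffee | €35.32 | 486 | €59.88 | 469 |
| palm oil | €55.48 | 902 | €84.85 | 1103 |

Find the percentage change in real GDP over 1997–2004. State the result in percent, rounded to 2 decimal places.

Real GDP 1997 = Nominal GDP 1997 = 33.84·948 + 50.56·336 + 35.32·486 + 55.48·902 = 116276.96.
Real GDP 2004 (at 1997 prices) = 33.84·903 + 50.56·455 + 35.32·469 + 55.48·1103 = 131321.84.
Real growth = 131321.84/116276.96 − 1 = 0.1294.

12.94%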